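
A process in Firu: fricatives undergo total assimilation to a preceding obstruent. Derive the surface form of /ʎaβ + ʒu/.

/ʒ/ is the segment targeted by the rule; it sits immediately after /β/, so it assimilates completely and surfaces as [β].

[ʎaββu]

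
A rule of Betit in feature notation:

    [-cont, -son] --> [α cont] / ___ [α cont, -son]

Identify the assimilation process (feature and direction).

regressive manner assimilation

The shared variable α links the value of [cont] on the target to that of the neighbouring obstruent. [cont] distinguishes stops from fricatives — a manner-of-articulation feature — so this is manner assimilation.
The conditioning segment sits to the right of the focus bar, meaning the trigger follows the segment that changes — regressive assimilation.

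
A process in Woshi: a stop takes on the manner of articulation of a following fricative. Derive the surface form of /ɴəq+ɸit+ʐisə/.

/q/ is a voiceless uvular stop. The following trigger /ɸ/ is a fricative, so /q/ must become a fricative as well.
The voiceless uvular fricative is [χ], so /q/ → [χ].
The same rule applies at the second boundary: /t/ → [s] next to /ʐ/.

[ɴəχɸisʐisə]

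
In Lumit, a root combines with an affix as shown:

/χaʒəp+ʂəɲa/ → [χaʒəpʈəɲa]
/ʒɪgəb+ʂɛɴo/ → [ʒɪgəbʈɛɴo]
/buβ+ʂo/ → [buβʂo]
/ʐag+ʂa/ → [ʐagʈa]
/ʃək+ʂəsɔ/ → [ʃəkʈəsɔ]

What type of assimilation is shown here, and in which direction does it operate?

progressive manner assimilation

The segment that alternates is /ʂ/, which surfaces as [ʈ] when adjacent to /p/.
The change fricative → stop matches the manner of the preceding /p/, identifying this as manner assimilation.
Place and voice are unchanged, so the assimilation is partial, not total.
The other alternating forms pattern the same way: /ʂ/ → [ʈ] after /b/ (fricative → stop, matching a stop); /ʂ/ → [ʈ] after /g/ (fricative → stop, matching a stop); /ʂ/ → [ʈ] after /k/ (fricative → stop, matching a stop) — only manner changes, and always toward the preceding segment.
Nothing changes in [buβʂo]: there the adjacent consonants already agree in manner (/ʂ/ and /β/ are both fricatives), so this form is consistent with the same rule.
The trigger is the preceding segment, so the direction is progressive (perseverative).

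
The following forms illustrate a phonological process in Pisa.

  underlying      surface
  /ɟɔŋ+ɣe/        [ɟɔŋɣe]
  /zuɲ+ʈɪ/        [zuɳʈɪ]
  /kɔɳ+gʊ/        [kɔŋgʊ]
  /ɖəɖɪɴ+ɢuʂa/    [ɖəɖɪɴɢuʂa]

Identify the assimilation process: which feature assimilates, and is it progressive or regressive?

The segment that alternates is /ɲ/, which surfaces as [ɳ] when adjacent to /ʈ/.
/ɲ/ is palatal while /ʈ/ is retroflex; the output [ɳ] is retroflex, matching the trigger — so the feature that spreads is place.
Manner and voice are unchanged, so the assimilation is partial, not total.
Checking the remaining alternation: /ɳ/ → [ŋ] before /g/ (retroflex → velar, matching velar) — only place changes, and always toward the following segment.
Nothing changes in [ɟɔŋɣe], [ɖəɖɪɴɢuʂa]: there the adjacent consonants already agree in place (/ŋ/ and /ɣ/ are both velar; /ɴ/ and /ɢ/ are both uvular), so these forms are consistent with the same rule.
The trigger is the following segment, so the direction is regressive (anticipatory).

regressive place assimilation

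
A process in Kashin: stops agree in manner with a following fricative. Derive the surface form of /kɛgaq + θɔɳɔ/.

[kɛgaχθɔɳɔ]

The rule targets /q/ (voiceless uvular stop), which sits before the trigger /θ/ (fricative).
A voiceless uvular fricative is [χ], so the surface segment is [χ].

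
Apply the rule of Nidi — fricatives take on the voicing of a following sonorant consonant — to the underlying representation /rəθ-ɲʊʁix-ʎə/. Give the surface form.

[rəðɲʊʁiɣʎə]

/θ/ is a voiceless dental fricative. The following trigger /ɲ/ is voiced, so /θ/ must become voiced as well.
Changing only its voicing to voiced gives [ð] — the voiced dental fricative.
The same rule applies at the second boundary: /x/ → [ɣ] next to /ʎ/.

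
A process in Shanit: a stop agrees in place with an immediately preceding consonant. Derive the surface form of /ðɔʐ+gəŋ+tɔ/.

[ðɔʐɖəŋkɔ]

/g/ is a voiced velar stop. The preceding trigger /ʐ/ is retroflex, so /g/ must become retroflex as well.
The voiced retroflex stop is [ɖ], so /g/ → [ɖ].
At the second juncture, /t/ likewise becomes [k] adjacent to /ŋ/.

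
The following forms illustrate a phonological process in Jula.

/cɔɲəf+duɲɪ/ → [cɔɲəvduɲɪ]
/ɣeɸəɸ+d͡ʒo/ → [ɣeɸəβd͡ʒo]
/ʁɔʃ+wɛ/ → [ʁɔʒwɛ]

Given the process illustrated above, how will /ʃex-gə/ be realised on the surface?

[ʃeɣgə]

The data show regressive voicing assimilation: /f/ → [v] before /d/; /ɸ/ → [β] before /d͡ʒ/; /ʃ/ → [ʒ] before /w/. In each pair only voicing changes, matching the following consonant, while place and manner stay constant.
/x/ is a voiceless velar fricative. The following trigger /g/ is voiced, so /x/ must become voiced as well.
Changing only its voicing to voiced gives [ɣ] — the voiced velar fricative.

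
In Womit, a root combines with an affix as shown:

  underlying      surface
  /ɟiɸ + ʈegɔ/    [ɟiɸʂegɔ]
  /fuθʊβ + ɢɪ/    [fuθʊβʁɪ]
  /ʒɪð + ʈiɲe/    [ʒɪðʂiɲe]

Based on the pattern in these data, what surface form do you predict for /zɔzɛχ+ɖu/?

The data show progressive manner assimilation: /ʈ/ → [ʂ] after /ɸ/; /ɢ/ → [ʁ] after /β/; /ʈ/ → [ʂ] after /ð/. In each pair only manner changes, matching the preceding consonant, while place and voice stay constant.
The rule targets /ɖ/ (voiced retroflex stop), which sits after the trigger /χ/ (fricative).
A voiced retroflex fricative is [ʐ], so the surface segment is [ʐ].

[zɔzɛχʐu]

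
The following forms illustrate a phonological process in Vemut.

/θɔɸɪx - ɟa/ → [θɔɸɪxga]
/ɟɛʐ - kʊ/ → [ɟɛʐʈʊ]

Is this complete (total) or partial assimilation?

Comparing underlying and surface forms, /ɟ/ → [g] is the alternation; the neighbouring /x/ is constant.
/ɟ/ is palatal while /x/ is velar; the output [g] is velar, matching the trigger — so the feature that spreads is place.
Manner and voice are unchanged, so the assimilation is partial, not total.
The other alternating form patterns the same way: /k/ → [ʈ] after /ʐ/ (velar → retroflex, matching retroflex) — only place changes, and always toward the preceding segment.

partial assimilation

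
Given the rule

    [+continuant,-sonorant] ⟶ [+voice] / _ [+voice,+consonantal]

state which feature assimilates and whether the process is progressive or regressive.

The target ([+continuant,-sonorant], fricatives) acquires [+voice] next to a voiced consonant ([+voice,+consonantal]) — it takes on the voicing of its neighbour, so the feature that spreads is voicing.
The conditioning segment sits to the right of the focus bar, meaning the trigger follows the segment that changes — regressive assimilation.

regressive voicing assimilation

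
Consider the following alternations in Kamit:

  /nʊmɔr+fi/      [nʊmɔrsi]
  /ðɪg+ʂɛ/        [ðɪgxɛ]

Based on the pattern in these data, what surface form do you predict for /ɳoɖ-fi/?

The data show progressive place assimilation: /f/ → [s] after /r/; /ʂ/ → [x] after /g/. In each pair only place changes, matching the preceding consonant, while manner and voice stay constant.
The rule targets /f/ (voiceless labiodental fricative), which sits after the trigger /ɖ/ (retroflex).
A voiceless retroflex fricative is [ʂ], so the surface segment is [ʂ].

[ɳoɖʂi]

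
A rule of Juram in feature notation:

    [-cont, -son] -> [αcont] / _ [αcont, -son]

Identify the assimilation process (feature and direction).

The rule copies [cont] (continuancy) from the environment onto the target stops; since [±cont] encodes the stop/fricative manner contrast, the assimilating dimension is manner.
The conditioning segment sits to the right of the focus bar, meaning the trigger follows the segment that changes — regressive assimilation.

regressive manner assimilation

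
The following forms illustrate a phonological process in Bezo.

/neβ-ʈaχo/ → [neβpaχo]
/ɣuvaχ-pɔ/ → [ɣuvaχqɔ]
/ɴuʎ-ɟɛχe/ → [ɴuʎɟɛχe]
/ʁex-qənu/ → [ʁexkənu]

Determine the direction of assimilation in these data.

The segment that alternates is /ʈ/, which surfaces as [p] when adjacent to /β/.
/ʈ/ is retroflex while /β/ is bilabial; the output [p] is bilabial, matching the trigger — so the feature that spreads is place.
The other alternating forms pattern the same way: /p/ → [q] after /χ/ (bilabial → uvular, matching uvular); /q/ → [k] after /x/ (uvular → velar, matching velar) — only place changes, and always toward the preceding segment.
Nothing changes in [ɴuʎɟɛχe]: there the adjacent consonants already agree in place (/ɟ/ and /ʎ/ are both palatal), so this form is consistent with the same rule.
Since the segment that changes follows the conditioning segment, the assimilation is progressive.

progressive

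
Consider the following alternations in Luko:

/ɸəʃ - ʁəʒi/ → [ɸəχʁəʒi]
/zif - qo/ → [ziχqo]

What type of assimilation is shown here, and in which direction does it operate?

Comparing underlying and surface forms, /ʃ/ → [χ] is the alternation; the neighbouring /ʁ/ is constant.
The change postalveolar → uvular matches the place of the following /ʁ/, identifying this as place assimilation.
Manner and voice are unchanged, so the assimilation is partial, not total.
The same holds elsewhere in the data: /f/ → [χ] before /q/ (labiodental → uvular, matching uvular) — only place changes, and always toward the following segment.
Since the segment that changes precedes the conditioning segment, the assimilation is regressive.

regressive place assimilation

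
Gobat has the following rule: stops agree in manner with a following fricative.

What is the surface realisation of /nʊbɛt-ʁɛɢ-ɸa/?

The rule targets /t/ (voiceless alveolar stop), which sits before the trigger /ʁ/ (fricative).
A voiceless alveolar fricative is [s], so the surface segment is [s].
The same rule applies at the second boundary: /ɢ/ → [ʁ] next to /ɸ/.

[nʊbɛsʁɛʁɸa]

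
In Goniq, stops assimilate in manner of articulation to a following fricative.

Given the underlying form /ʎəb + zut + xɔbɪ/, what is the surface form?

[ʎəβzusxɔbɪ]

The rule targets /b/ (voiced bilabial stop), which sits before the trigger /z/ (fricative).
Changing only its manner to fricative gives [β] — the voiced bilabial fricative.
The same rule applies at the second boundary: /t/ → [s] next to /x/.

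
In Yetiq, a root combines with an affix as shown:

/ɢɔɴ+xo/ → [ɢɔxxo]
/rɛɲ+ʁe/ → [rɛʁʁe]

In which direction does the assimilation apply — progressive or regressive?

regressive

The segment that alternates is /ɴ/, which surfaces as [x] when adjacent to /x/.
The output [x] is identical to the trigger /x/ — every feature (place, manner, voicing) has been copied — so this is total assimilation.
The other form behaves the same way: /ɲ/ → [ʁ] before /ʁ/ — in each case the output is a copy of the following consonant.
Since the segment that changes precedes the conditioning segment, the assimilation is regressive.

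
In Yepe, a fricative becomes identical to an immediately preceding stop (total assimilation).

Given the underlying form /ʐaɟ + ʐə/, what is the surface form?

[ʐaɟɟə]

/ʐ/ is the segment targeted by the rule; it sits immediately after /ɟ/, so it assimilates completely and surfaces as [ɟ].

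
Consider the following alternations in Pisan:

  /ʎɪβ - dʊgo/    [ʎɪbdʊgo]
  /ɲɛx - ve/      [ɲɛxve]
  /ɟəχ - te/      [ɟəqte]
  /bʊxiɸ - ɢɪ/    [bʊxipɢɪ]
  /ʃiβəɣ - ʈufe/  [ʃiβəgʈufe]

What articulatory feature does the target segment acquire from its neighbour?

Underlying /β/ is realised as [b] next to /d/; /d/ itself does not change.
The change fricative → stop matches the manner of the following /d/, identifying this as manner assimilation.
The same holds elsewhere in the data: /χ/ → [q] before /t/ (fricative → stop, matching a stop); /ɸ/ → [p] before /ɢ/ (fricative → stop, matching a stop); /ɣ/ → [g] before /ʈ/ (fricative → stop, matching a stop) — only manner changes, and always toward the following segment.
Nothing changes in [ɲɛxve]: there the adjacent consonants already agree in manner (/x/ and /v/ are both fricatives), so this form is consistent with the same rule.

manner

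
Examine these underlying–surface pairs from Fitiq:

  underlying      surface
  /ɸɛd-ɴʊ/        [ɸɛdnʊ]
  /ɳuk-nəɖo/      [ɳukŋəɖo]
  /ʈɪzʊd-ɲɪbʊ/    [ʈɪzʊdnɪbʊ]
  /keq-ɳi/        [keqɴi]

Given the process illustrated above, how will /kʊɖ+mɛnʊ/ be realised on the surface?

[kʊɖɳɛnʊ]

The data show progressive place assimilation: /ɴ/ → [n] after /d/; /n/ → [ŋ] after /k/; /ɲ/ → [n] after /d/; /ɳ/ → [ɴ] after /q/. In each pair only place changes, matching the preceding consonant, while manner and voice stay constant.
The rule targets /m/ (voiced bilabial nasal), which sits after the trigger /ɖ/ (retroflex).
The voiced retroflex nasal is [ɳ], so /m/ → [ɳ].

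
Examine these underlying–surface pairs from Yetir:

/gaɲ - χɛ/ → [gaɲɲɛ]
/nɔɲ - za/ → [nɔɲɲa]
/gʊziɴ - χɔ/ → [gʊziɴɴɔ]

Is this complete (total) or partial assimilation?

total assimilation

Underlying /χ/ is realised as [ɲ] next to /ɲ/; /ɲ/ itself does not change.
The output [ɲ] is identical to the trigger /ɲ/ — every feature (place, manner, voicing) has been copied — so this is total assimilation.
The remaining alternations confirm this: /z/ → [ɲ] after /ɲ/; /χ/ → [ɴ] after /ɴ/ — in each case the output is a copy of the preceding consonant.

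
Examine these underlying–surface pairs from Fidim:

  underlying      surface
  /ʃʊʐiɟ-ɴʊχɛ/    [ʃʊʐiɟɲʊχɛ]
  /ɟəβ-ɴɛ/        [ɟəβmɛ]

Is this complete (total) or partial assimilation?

Comparing underlying and surface forms, /ɴ/ → [ɲ] is the alternation; the neighbouring /ɟ/ is constant.
The change uvular → palatal matches the place of the preceding /ɟ/, identifying this as place assimilation.
Manner and voice are unchanged, so the assimilation is partial, not total.
The same holds elsewhere in the data: /ɴ/ → [m] after /β/ (uvular → bilabial, matching bilabial) — only place changes, and always toward the preceding segment.

partial assimilation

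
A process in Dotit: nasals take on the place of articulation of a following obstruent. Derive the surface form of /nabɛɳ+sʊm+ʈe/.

[nabɛnsʊɳʈe]

The rule targets /ɳ/ (voiced retroflex nasal), which sits before the trigger /s/ (alveolar).
Changing only its place to alveolar gives [n] — the voiced alveolar nasal.
At the second juncture, /m/ likewise becomes [ɳ] adjacent to /ʈ/.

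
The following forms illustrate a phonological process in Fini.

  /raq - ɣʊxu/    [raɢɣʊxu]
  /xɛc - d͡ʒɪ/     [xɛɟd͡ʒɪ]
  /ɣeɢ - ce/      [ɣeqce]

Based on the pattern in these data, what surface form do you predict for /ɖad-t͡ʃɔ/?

The data show regressive voicing assimilation: /q/ → [ɢ] before /ɣ/; /c/ → [ɟ] before /d͡ʒ/; /ɢ/ → [q] before /c/. In each pair only voicing changes, matching the following consonant, while place and manner stay constant.
The rule targets /d/ (voiced alveolar stop), which sits before the trigger /t͡ʃ/ (voiceless).
A voiceless alveolar stop is [t], so the surface segment is [t].

[ɖatt͡ʃɔ]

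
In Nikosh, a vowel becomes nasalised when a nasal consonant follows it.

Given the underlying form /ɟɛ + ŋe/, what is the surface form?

/ɛ/ sits next to the nasal /ŋ/ and is therefore nasalised to [ɛ̃].

[ɟɛ̃ŋe]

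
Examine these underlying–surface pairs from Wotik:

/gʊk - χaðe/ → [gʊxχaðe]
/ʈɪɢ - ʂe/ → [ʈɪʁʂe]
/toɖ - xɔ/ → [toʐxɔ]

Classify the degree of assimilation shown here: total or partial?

partial assimilation

Comparing underlying and surface forms, /k/ → [x] is the alternation; the neighbouring /χ/ is constant.
/k/ is a stop while /χ/ is a fricative; the output [x] is a fricative, matching the trigger — so the feature that spreads is manner.
Place and voice are unchanged, so the assimilation is partial, not total.
The same holds elsewhere in the data: /ɢ/ → [ʁ] before /ʂ/ (stop → fricative, matching a fricative); /ɖ/ → [ʐ] before /x/ (stop → fricative, matching a fricative) — only manner changes, and always toward the following segment.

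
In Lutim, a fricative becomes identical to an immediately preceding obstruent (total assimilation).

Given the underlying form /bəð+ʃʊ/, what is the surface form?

/ʃ/ is the segment targeted by the rule; it sits immediately after /ð/, so it assimilates completely and surfaces as [ð].

[bəððʊ]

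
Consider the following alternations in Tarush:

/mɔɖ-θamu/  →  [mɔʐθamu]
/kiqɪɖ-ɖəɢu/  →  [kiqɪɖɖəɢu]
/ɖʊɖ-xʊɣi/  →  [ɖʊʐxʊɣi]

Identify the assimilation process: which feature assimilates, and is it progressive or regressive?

regressive manner assimilation

The segment that alternates is /ɖ/, which surfaces as [ʐ] when adjacent to /θ/.
/ɖ/ is a stop while /θ/ is a fricative; the output [ʐ] is a fricative, matching the trigger — so the feature that spreads is manner.
Place and voice are unchanged, so the assimilation is partial, not total.
Checking the remaining alternation: /ɖ/ → [ʐ] before /x/ (stop → fricative, matching a fricative) — only manner changes, and always toward the following segment.
Nothing changes in [kiqɪɖɖəɢu]: there the adjacent consonants already agree in manner (/ɖ/ and /ɖ/ are both stops), so this form is consistent with the same rule.
Since the segment that changes precedes the conditioning segment, the assimilation is regressive.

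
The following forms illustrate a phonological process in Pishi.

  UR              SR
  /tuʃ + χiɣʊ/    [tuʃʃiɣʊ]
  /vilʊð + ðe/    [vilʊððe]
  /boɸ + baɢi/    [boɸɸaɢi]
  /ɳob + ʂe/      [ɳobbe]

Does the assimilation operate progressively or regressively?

progressive

The segment that alternates is /χ/, which surfaces as [ʃ] when adjacent to /ʃ/.
The output [ʃ] is identical to the trigger /ʃ/ — every feature (place, manner, voicing) has been copied — so this is total assimilation.
The remaining alternations confirm this: /b/ → [ɸ] after /ɸ/; /ʂ/ → [b] after /b/ — in each case the output is a copy of the preceding consonant.
In [vilʊððe] the two consonants at the boundary are already identical (/ð/ + /ð/), so the rule applies vacuously and nothing changes.
Since the segment that changes follows the conditioning segment, the assimilation is progressive.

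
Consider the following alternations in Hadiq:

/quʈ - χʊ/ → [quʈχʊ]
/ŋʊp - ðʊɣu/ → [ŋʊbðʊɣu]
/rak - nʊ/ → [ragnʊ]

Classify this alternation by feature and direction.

regressive voicing assimilation

The segment that alternates is /p/, which surfaces as [b] when adjacent to /ð/.
/p/ is voiceless while /ð/ is voiced; the output [b] is voiced, matching the trigger — so the feature that spreads is voicing.
Place and manner are unchanged, so the assimilation is partial, not total.
The same holds elsewhere in the data: /k/ → [g] before /n/ (voiceless → voiced, matching voiced) — only voicing changes, and always toward the following segment.
Nothing changes in [quʈχʊ]: there the adjacent consonants already agree in voicing (/ʈ/ and /χ/ are both voiceless), so this form is consistent with the same rule.
Since the segment that changes precedes the conditioning segment, the assimilation is regressive.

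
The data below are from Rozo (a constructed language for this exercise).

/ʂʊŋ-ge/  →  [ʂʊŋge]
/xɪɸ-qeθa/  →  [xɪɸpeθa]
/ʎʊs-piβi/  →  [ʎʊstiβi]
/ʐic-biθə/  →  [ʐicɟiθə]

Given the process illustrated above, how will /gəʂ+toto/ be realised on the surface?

The data show progressive place assimilation: /q/ → [p] after /ɸ/; /p/ → [t] after /s/; /b/ → [ɟ] after /c/. In each pair only place changes, matching the preceding consonant, while manner and voice stay constant.
No alternation appears in [ʂʊŋge]: there the adjacent consonants already agree in place (/g/ and /ŋ/ are both velar), so this form is consistent with the same rule.
The rule targets /t/ (voiceless alveolar stop), which sits after the trigger /ʂ/ (retroflex).
Changing only its place to retroflex gives [ʈ] — the voiceless retroflex stop.

[gəʂʈoto]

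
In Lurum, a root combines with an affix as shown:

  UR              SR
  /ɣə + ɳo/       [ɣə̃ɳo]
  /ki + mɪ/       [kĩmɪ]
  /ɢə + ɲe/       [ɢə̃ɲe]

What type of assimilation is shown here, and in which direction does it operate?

The vowel /ə/ surfaces as nasalised [ə̃] next to the following nasal /ɳ/ — it has acquired the [+nasal] feature of its neighbour.
Likewise in the remaining data: /i/ → [ĩ] before /m/; /ə/ → [ə̃] before /ɲ/ — each time a vowel is nasalised next to a following nasal.
Because the conditioning nasal is to the right of the vowel that changes, the process is regressive (anticipatory).

regressive nasality assimilation (vowel nasalisation)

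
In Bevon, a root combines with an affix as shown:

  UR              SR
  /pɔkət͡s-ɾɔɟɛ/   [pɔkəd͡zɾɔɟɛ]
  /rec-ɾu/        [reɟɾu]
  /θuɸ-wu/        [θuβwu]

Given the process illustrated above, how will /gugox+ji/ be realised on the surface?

[gugoɣji]

The data show regressive voicing assimilation: /t͡s/ → [d͡z] before /ɾ/; /c/ → [ɟ] before /ɾ/; /ɸ/ → [β] before /w/. In each pair only voicing changes, matching the following consonant, while place and manner stay constant.
/x/ is a voiceless velar fricative. The following trigger /j/ is voiced, so /x/ must become voiced as well.
A voiced velar fricative is [ɣ], so the surface segment is [ɣ].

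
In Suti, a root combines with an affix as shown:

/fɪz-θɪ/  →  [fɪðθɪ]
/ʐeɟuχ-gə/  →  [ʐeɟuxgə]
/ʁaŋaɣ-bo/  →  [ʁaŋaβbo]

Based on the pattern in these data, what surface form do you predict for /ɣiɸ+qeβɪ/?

[ɣiχqeβɪ]

The data show regressive place assimilation: /z/ → [ð] before /θ/; /χ/ → [x] before /g/; /ɣ/ → [β] before /b/. In each pair only place changes, matching the following consonant, while manner and voice stay constant.
The rule targets /ɸ/ (voiceless bilabial fricative), which sits before the trigger /q/ (uvular).
A voiceless uvular fricative is [χ], so the surface segment is [χ].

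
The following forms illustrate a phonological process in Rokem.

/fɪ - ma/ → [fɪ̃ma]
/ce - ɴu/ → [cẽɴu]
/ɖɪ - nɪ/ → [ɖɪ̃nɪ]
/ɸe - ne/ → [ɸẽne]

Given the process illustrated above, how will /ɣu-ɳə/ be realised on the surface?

The data show regressive nasality assimilation (vowel nasalisation): /ɪ/ → [ɪ̃] before /m/; /e/ → [ẽ] before /ɴ/; /ɪ/ → [ɪ̃] before /n/; /e/ → [ẽ] before /n/ — a vowel is nasalised by an immediately following nasal consonant.
The vowel /u/ is adjacent to the following nasal /ɳ/, so it acquires [+nasal] and surfaces as [ũ].

[ɣũɳə]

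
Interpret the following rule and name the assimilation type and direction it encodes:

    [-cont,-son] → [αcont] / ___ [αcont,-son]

regressive manner assimilation

The shared variable α links the value of [cont] on the target to that of the neighbouring obstruent. [cont] distinguishes stops from fricatives — a manner-of-articulation feature — so this is manner assimilation.
The conditioning segment sits to the right of the focus bar, meaning the trigger follows the segment that changes — regressive assimilation.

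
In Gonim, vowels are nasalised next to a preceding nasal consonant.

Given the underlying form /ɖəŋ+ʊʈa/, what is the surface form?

[ɖəŋʊ̃ʈa]

/ʊ/ sits next to the nasal /ŋ/ and is therefore nasalised to [ʊ̃].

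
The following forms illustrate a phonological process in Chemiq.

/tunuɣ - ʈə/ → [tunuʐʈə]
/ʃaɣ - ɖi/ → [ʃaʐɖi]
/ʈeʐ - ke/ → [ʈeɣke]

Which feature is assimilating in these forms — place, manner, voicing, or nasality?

Underlying /ɣ/ is realised as [ʐ] next to /ʈ/; /ʈ/ itself does not change.
/ɣ/ is velar while /ʈ/ is retroflex; the output [ʐ] is retroflex, matching the trigger — so the feature that spreads is place.
The same holds elsewhere in the data: /ɣ/ → [ʐ] before /ɖ/ (velar → retroflex, matching retroflex); /ʐ/ → [ɣ] before /k/ (retroflex → velar, matching velar) — only place changes, and always toward the following segment.

place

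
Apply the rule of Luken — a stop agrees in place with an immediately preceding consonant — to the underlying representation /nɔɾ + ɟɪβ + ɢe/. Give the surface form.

The rule targets /ɟ/ (voiced palatal stop), which sits after the trigger /ɾ/ (alveolar).
A voiced alveolar stop is [d], so the surface segment is [d].
The same rule applies at the second boundary: /ɢ/ → [b] next to /β/.

[nɔɾdɪβbe]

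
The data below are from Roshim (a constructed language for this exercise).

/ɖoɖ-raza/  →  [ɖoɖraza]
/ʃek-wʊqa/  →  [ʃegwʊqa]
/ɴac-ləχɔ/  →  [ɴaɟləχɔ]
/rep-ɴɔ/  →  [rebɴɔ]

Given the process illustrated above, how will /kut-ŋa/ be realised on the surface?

The data show regressive voicing assimilation: /k/ → [g] before /w/; /c/ → [ɟ] before /l/; /p/ → [b] before /ɴ/. In each pair only voicing changes, matching the following consonant, while place and manner stay constant.
Nothing changes in [ɖoɖraza]: there the adjacent consonants already agree in voicing (/ɖ/ and /r/ are both voiced), so this form is consistent with the same rule.
/t/ is a voiceless alveolar stop. The following trigger /ŋ/ is voiced, so /t/ must become voiced as well.
A voiced alveolar stop is [d], so the surface segment is [d].

[kudŋa]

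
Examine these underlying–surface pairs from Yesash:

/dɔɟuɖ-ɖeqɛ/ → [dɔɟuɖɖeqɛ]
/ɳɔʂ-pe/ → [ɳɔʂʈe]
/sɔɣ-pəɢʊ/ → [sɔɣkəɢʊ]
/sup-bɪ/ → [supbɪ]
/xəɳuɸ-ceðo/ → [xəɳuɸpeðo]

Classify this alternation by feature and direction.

progressive place assimilation

Underlying /p/ is realised as [ʈ] next to /ʂ/; /ʂ/ itself does not change.
The change bilabial → retroflex matches the place of the preceding /ʂ/, identifying this as place assimilation.
Manner and voice are unchanged, so the assimilation is partial, not total.
Checking the remaining alternations: /p/ → [k] after /ɣ/ (bilabial → velar, matching velar); /c/ → [p] after /ɸ/ (palatal → bilabial, matching bilabial) — only place changes, and always toward the preceding segment.
No alternation appears in [dɔɟuɖɖeqɛ], [supbɪ]: there the adjacent consonants already agree in place (/ɖ/ and /ɖ/ are both retroflex; /b/ and /p/ are both bilabial), so these forms are consistent with the same rule.
The trigger is the preceding segment, so the direction is progressive (perseverative).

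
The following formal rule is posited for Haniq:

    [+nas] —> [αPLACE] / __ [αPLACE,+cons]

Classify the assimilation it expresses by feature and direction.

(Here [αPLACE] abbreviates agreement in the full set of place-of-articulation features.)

regressive place assimilation

The rule copies the place features (abbreviated [PLACE]) from the environment onto the target, so the assimilating feature is place.
The conditioning segment sits to the right of the focus bar, meaning the trigger follows the segment that changes — regressive assimilation.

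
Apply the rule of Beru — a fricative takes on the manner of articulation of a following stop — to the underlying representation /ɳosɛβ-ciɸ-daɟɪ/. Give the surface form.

[ɳosɛbcipdaɟɪ]

/β/ is a voiced bilabial fricative. The following trigger /c/ is a stop, so /β/ must become a stop as well.
Changing only its manner to stop gives [b] — the voiced bilabial stop.
At the second juncture, /ɸ/ likewise becomes [p] adjacent to /d/.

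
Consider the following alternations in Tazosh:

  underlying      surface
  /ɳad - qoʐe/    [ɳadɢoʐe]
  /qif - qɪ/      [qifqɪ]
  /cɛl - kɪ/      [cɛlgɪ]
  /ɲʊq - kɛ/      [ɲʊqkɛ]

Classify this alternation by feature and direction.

Comparing underlying and surface forms, /q/ → [ɢ] is the alternation; the neighbouring /d/ is constant.
/q/ is voiceless while /d/ is voiced; the output [ɢ] is voiced, matching the trigger — so the feature that spreads is voicing.
Place and manner are unchanged, so the assimilation is partial, not total.
The other alternating form patterns the same way: /k/ → [g] after /l/ (voiceless → voiced, matching voiced) — only voicing changes, and always toward the preceding segment.
No alternation appears in [qifqɪ], [ɲʊqkɛ]: there the adjacent consonants already agree in voicing (/q/ and /f/ are both voiceless; /k/ and /q/ are both voiceless), so these forms are consistent with the same rule.
The trigger is the preceding segment, so the direction is progressive (perseverative).

progressive voicing assimilation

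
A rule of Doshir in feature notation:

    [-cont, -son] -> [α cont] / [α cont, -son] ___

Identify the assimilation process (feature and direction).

progressive manner assimilation

The rule copies [cont] (continuancy) from the environment onto the target stops; since [±cont] encodes the stop/fricative manner contrast, the assimilating dimension is manner.
The conditioning segment sits to the left of the focus bar, meaning the trigger precedes the segment that changes — progressive assimilation.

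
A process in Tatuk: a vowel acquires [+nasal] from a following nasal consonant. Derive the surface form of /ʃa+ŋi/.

[ʃãŋi]

The vowel /a/ is adjacent to the following nasal /ŋ/, so it acquires [+nasal] and surfaces as [ã].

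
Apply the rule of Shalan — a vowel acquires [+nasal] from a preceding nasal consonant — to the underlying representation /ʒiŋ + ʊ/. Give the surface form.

The vowel /ʊ/ is adjacent to the preceding nasal /ŋ/, so it acquires [+nasal] and surfaces as [ʊ̃].

[ʒiŋʊ̃]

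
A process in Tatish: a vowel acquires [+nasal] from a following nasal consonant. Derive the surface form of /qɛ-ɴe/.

The vowel /ɛ/ is adjacent to the following nasal /ɴ/, so it acquires [+nasal] and surfaces as [ɛ̃].

[qɛ̃ɴe]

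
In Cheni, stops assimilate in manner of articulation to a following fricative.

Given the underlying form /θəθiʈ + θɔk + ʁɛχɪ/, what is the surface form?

[θəθiʂθɔxʁɛχɪ]

The rule targets /ʈ/ (voiceless retroflex stop), which sits before the trigger /θ/ (fricative).
A voiceless retroflex fricative is [ʂ], so the surface segment is [ʂ].
At the second juncture, /k/ likewise becomes [x] adjacent to /ʁ/.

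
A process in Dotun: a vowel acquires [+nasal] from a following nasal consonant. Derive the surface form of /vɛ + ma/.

[vɛ̃ma]

The vowel /ɛ/ is adjacent to the following nasal /m/, so it acquires [+nasal] and surfaces as [ɛ̃].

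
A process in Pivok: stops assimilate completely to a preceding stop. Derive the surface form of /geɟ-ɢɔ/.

[geɟɟɔ]

/ɢ/ is the segment targeted by the rule; it sits immediately after /ɟ/, so it assimilates completely and surfaces as [ɟ].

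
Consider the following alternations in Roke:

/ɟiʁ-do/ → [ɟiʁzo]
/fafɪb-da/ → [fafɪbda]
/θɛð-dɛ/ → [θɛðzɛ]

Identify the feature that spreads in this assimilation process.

manner

The segment that alternates is /d/, which surfaces as [z] when adjacent to /ʁ/.
The change stop → fricative matches the manner of the preceding /ʁ/, identifying this as manner assimilation.
The same holds elsewhere in the data: /d/ → [z] after /ð/ (stop → fricative, matching a fricative) — only manner changes, and always toward the preceding segment.
Nothing changes in [fafɪbda]: there the adjacent consonants already agree in manner (/d/ and /b/ are both stops), so this form is consistent with the same rule.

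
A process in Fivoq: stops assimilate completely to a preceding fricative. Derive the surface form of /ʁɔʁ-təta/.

/t/ is the segment targeted by the rule; it sits immediately after /ʁ/, so it assimilates completely and surfaces as [ʁ].

[ʁɔʁʁəta]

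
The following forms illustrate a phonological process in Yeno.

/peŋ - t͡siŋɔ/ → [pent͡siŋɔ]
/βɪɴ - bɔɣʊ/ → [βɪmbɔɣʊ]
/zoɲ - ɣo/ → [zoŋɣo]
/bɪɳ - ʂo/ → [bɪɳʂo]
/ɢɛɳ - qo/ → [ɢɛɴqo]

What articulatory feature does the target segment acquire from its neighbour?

Comparing underlying and surface forms, /ŋ/ → [n] is the alternation; the neighbouring /t͡s/ is constant.
/ŋ/ is velar while /t͡s/ is alveolar; the output [n] is alveolar, matching the trigger — so the feature that spreads is place.
The same holds elsewhere in the data: /ɴ/ → [m] before /b/ (uvular → bilabial, matching bilabial); /ɲ/ → [ŋ] before /ɣ/ (palatal → velar, matching velar); /ɳ/ → [ɴ] before /q/ (retroflex → uvular, matching uvular) — only place changes, and always toward the following segment.
No alternation appears in [bɪɳʂo]: there the adjacent consonants already agree in place (/ɳ/ and /ʂ/ are both retroflex), so this form is consistent with the same rule.

place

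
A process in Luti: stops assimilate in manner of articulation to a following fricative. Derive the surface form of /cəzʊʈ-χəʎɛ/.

The rule targets /ʈ/ (voiceless retroflex stop), which sits before the trigger /χ/ (fricative).
A voiceless retroflex fricative is [ʂ], so the surface segment is [ʂ].

[cəzʊʂχəʎɛ]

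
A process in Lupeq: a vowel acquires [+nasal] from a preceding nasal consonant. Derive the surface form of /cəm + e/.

[cəmẽ]

/e/ sits next to the nasal /m/ and is therefore nasalised to [ẽ].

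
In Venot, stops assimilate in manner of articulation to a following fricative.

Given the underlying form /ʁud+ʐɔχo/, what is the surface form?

[ʁuzʐɔχo]

/d/ is a voiced alveolar stop. The following trigger /ʐ/ is a fricative, so /d/ must become a fricative as well.
Changing only its manner to fricative gives [z] — the voiced alveolar fricative.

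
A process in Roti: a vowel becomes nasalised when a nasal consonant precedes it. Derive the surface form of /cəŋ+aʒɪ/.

The vowel /a/ is adjacent to the preceding nasal /ŋ/, so it acquires [+nasal] and surfaces as [ã].

[cəŋãʒɪ]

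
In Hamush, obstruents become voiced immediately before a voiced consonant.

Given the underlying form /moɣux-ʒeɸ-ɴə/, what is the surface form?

/x/ is a voiceless velar fricative. The following trigger /ʒ/ is voiced, so /x/ must become voiced as well.
A voiced velar fricative is [ɣ], so the surface segment is [ɣ].
At the second juncture, /ɸ/ likewise becomes [β] adjacent to /ɴ/.

[moɣuɣʒeβɴə]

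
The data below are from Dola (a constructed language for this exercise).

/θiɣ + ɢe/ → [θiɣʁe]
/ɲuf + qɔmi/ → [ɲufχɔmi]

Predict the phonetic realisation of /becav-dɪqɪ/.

The data show progressive manner assimilation: /ɢ/ → [ʁ] after /ɣ/; /q/ → [χ] after /f/. In each pair only manner changes, matching the preceding consonant, while place and voice stay constant.
The rule targets /d/ (voiced alveolar stop), which sits after the trigger /v/ (fricative).
A voiced alveolar fricative is [z], so the surface segment is [z].

[becavzɪqɪ]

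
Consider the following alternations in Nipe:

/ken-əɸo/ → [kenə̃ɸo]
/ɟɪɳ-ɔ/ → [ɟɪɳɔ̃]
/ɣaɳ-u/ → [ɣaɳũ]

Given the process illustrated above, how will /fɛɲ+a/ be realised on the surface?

The data show progressive nasality assimilation (vowel nasalisation): /ə/ → [ə̃] after /n/; /ɔ/ → [ɔ̃] after /ɳ/; /u/ → [ũ] after /ɳ/ — a vowel is nasalised by an immediately preceding nasal consonant.
The vowel /a/ is adjacent to the preceding nasal /ɲ/, so it acquires [+nasal] and surfaces as [ã].

[fɛɲã]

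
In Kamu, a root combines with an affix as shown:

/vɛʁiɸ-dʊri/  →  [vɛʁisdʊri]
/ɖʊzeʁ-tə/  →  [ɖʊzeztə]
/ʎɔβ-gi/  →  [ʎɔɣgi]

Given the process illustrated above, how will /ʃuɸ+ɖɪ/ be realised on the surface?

The data show regressive place assimilation: /ɸ/ → [s] before /d/; /ʁ/ → [z] before /t/; /β/ → [ɣ] before /g/. In each pair only place changes, matching the following consonant, while manner and voice stay constant.
/ɸ/ is a voiceless bilabial fricative. The following trigger /ɖ/ is retroflex, so /ɸ/ must become retroflex as well.
Changing only its place to retroflex gives [ʂ] — the voiceless retroflex fricative.

[ʃuʂɖɪ]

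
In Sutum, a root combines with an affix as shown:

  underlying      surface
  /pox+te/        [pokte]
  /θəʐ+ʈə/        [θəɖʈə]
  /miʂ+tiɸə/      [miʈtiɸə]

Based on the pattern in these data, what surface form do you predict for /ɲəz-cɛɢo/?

The data show regressive manner assimilation: /x/ → [k] before /t/; /ʐ/ → [ɖ] before /ʈ/; /ʂ/ → [ʈ] before /t/. In each pair only manner changes, matching the following consonant, while place and voice stay constant.
The rule targets /z/ (voiced alveolar fricative), which sits before the trigger /c/ (stop).
The voiced alveolar stop is [d], so /z/ → [d].

[ɲədcɛɢo]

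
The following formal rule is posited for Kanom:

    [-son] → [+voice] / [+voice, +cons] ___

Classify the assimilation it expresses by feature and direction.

The structural change is [+voice], and the conditioning segment [+voice, +cons] (a voiced consonant) is itself voiced, so the target comes to share the voicing of its neighbour — voicing assimilation.
Since the environment is written before the underscore, the trigger precedes the target; the direction is progressive.

progressive voicing assimilation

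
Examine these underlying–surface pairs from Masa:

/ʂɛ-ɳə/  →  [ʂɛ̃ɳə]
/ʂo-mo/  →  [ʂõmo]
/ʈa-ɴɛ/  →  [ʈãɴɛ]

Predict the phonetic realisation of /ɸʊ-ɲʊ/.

[ɸʊ̃ɲʊ]

The data show regressive nasality assimilation (vowel nasalisation): /ɛ/ → [ɛ̃] before /ɳ/; /o/ → [õ] before /m/; /a/ → [ã] before /ɴ/ — a vowel is nasalised by an immediately following nasal consonant.
/ʊ/ sits next to the nasal /ɲ/ and is therefore nasalised to [ʊ̃].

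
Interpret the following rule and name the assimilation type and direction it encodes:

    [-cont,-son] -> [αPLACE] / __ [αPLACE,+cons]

regressive place assimilation

The rule copies the place features (abbreviated [PLACE]) from the environment onto the target, so the assimilating feature is place.
The conditioning segment sits to the right of the focus bar, meaning the trigger follows the segment that changes — regressive assimilation.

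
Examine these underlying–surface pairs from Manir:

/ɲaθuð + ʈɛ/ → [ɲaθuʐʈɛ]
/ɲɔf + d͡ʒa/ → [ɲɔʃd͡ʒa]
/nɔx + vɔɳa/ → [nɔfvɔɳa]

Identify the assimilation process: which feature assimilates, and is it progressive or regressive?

The segment that alternates is /ð/, which surfaces as [ʐ] when adjacent to /ʈ/.
The change dental → retroflex matches the place of the following /ʈ/, identifying this as place assimilation.
Manner and voice are unchanged, so the assimilation is partial, not total.
The same holds elsewhere in the data: /f/ → [ʃ] before /d͡ʒ/ (labiodental → postalveolar, matching postalveolar); /x/ → [f] before /v/ (velar → labiodental, matching labiodental) — only place changes, and always toward the following segment.
The trigger is the following segment, so the direction is regressive (anticipatory).

regressive place assimilation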